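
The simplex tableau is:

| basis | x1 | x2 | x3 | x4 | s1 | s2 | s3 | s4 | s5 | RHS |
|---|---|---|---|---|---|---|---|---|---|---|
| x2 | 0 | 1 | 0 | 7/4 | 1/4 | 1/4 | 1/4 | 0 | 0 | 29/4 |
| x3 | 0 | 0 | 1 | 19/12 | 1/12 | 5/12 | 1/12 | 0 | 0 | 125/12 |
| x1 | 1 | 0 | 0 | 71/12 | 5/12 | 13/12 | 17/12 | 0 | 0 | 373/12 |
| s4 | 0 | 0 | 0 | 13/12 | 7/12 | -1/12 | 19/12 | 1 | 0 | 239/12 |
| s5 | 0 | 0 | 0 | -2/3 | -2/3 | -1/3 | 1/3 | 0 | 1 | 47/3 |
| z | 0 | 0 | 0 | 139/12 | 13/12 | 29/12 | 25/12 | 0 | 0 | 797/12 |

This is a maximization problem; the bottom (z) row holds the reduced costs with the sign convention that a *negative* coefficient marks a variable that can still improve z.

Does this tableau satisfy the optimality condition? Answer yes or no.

yes

No objective-row coefficient is strictly negative, so no entering variable exists; the tableau is optimal.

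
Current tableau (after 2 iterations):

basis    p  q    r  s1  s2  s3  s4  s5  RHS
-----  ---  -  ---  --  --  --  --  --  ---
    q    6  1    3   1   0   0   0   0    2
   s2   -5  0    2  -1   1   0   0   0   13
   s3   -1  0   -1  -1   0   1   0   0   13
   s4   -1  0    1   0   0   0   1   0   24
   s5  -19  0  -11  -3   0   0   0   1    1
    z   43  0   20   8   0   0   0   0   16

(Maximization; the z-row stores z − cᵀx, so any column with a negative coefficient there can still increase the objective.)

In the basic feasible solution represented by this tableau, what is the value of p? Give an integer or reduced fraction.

0

p is nonbasic (not in the basis column), so its value in the current BFS is 0.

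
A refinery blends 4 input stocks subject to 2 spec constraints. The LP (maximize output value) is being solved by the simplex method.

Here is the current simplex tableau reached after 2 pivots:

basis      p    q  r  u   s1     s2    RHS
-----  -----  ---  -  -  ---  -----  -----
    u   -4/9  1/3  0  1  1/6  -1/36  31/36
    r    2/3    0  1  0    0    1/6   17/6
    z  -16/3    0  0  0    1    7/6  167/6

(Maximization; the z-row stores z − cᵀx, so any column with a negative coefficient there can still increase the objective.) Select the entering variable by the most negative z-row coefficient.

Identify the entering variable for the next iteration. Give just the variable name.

Objective-row coefficients: p: -16/3, q: 0, r: 0, u: 0, s1: 1, s2: 7/6.
The most negative is -16/3 in column p, so p enters.

p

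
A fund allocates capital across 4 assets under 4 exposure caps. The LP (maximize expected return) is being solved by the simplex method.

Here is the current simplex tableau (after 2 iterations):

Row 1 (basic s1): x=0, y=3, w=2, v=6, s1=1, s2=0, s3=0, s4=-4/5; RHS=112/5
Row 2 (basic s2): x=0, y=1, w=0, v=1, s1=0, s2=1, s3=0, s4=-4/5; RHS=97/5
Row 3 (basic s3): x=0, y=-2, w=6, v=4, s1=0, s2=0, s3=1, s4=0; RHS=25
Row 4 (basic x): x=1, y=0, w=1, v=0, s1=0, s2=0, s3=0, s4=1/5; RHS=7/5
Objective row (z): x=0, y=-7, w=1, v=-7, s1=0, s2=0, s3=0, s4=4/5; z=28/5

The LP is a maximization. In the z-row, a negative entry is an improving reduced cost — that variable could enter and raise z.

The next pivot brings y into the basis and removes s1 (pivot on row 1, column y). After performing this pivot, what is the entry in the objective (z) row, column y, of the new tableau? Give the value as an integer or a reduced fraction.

0

Pivot element is row 1, column y: 3.
Normalize row 1: new (row 1, y) = 3/3 = 1.
z-row ← z-row − (-7)·(new row 1): -7 − (-7)·1 = 0.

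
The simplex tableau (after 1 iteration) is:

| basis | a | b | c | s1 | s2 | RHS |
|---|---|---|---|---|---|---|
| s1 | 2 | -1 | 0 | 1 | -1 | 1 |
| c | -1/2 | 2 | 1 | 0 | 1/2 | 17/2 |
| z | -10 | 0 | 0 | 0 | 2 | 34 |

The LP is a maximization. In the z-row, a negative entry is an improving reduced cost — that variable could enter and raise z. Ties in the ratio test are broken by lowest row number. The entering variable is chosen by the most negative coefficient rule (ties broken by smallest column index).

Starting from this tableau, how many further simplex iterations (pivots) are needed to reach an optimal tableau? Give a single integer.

pivot: a in, s1 out → z = 39
pivot: b in, c out → z = 64
pivot: s2 in, b out → z = 144
No improving column remains; optimal.

3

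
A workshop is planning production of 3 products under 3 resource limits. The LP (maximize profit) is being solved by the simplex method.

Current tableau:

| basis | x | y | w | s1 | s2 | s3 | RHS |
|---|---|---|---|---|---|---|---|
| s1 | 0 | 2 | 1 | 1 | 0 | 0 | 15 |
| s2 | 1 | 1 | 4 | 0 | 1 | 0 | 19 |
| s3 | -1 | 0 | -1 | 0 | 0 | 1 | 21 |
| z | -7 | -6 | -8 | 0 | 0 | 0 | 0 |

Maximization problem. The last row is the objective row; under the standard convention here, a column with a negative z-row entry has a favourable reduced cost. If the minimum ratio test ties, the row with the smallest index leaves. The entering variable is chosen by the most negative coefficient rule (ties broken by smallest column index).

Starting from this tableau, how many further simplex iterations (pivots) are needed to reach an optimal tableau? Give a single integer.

2

pivot: w in, s2 out → z = 38
pivot: x in, w out → z = 133
No improving column remains; optimal.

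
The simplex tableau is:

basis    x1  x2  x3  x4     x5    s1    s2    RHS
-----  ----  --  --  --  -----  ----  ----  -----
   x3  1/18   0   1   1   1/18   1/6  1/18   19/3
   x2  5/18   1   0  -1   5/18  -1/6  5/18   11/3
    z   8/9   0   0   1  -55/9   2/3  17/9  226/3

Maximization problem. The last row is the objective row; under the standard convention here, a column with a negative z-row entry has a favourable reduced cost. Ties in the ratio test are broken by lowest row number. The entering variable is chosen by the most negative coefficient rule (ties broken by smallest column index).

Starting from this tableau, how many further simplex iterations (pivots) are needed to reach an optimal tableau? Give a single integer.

pivot: x5 in, x2 out → z = 156
pivot: x4 in, x3 out → z = 254
No improving column remains; optimal.

2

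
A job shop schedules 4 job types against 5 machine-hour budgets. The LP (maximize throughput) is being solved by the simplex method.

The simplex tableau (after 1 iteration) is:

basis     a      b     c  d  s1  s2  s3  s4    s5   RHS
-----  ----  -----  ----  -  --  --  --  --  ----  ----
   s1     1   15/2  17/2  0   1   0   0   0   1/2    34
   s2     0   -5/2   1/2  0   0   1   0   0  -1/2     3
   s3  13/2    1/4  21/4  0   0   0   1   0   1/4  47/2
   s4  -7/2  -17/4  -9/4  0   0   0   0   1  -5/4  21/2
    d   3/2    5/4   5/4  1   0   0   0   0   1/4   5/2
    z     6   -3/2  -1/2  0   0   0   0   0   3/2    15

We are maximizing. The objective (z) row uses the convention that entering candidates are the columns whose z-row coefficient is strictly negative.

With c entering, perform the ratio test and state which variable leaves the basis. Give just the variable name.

d

Ratios: row 1 (s1): 34/(17/2) = 4; row 2 (s2): 3/(1/2) = 6; row 3 (s3): (47/2)/(21/4) = 94/21; row 4 (s4): entry -9/4 ≤ 0, skip; row 5 (d): (5/2)/(5/4) = 2.
Minimum ratio 2 is in the d row, so d leaves.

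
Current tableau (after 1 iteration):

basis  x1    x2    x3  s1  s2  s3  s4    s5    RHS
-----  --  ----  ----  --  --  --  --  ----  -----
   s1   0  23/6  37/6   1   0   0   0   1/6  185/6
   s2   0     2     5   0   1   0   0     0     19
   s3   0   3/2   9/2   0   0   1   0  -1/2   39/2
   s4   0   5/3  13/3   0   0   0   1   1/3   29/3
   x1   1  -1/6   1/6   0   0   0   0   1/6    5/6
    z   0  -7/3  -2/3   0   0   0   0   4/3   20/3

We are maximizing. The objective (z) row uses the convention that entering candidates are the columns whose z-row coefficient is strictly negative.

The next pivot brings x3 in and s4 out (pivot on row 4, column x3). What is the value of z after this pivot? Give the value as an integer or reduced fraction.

106/13

Minimum ratio for x3: (29/3)/(13/3) = 29/13.
z changes by −(z-row coeff of x3)·ratio = −(-2/3)·(29/13) = 58/39.
New z = 20/3 + (58/39) = 106/13.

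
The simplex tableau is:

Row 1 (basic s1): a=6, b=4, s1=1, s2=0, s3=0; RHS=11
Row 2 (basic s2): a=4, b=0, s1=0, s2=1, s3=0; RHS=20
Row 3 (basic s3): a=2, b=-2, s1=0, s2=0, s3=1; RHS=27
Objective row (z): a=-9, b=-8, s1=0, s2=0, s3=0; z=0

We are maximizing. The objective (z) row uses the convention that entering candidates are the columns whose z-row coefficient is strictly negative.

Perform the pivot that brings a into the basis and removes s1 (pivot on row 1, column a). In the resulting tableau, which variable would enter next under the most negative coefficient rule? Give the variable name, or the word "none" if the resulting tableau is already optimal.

Pivot element 6. New z-row = old z-row − (-9)·(row 1/6).
Updated z-row coefficients: a: 0, b: -2, s1: 3/2, s2: 0, s3: 0.
The most negative is -2 in column b, so b would enter next.

b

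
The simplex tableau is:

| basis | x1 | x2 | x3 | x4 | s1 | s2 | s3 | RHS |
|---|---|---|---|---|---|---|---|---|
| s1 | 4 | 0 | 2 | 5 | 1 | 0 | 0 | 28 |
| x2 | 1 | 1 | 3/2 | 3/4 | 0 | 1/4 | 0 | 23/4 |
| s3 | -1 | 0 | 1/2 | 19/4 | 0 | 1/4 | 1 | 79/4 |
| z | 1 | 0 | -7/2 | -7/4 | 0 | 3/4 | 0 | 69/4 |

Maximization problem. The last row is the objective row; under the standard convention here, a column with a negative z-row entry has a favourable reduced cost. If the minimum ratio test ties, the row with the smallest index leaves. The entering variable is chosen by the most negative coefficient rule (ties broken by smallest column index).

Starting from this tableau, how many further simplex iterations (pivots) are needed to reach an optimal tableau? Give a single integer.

1

pivot: x3 in, x2 out → z = 92/3
No improving column remains; optimal.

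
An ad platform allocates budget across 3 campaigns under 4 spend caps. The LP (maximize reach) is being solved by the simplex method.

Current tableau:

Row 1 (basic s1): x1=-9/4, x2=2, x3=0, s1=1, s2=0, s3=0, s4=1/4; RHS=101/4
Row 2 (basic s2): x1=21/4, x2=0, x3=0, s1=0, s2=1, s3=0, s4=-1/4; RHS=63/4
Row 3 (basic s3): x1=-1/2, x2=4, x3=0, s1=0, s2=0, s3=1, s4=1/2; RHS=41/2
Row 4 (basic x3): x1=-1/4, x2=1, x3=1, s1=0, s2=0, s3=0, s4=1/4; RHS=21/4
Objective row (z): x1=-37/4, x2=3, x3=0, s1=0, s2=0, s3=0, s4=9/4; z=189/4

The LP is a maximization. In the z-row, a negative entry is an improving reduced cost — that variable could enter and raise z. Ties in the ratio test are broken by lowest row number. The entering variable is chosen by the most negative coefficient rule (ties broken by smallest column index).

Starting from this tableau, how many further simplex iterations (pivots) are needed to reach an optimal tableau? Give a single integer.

1

pivot: x1 in, s2 out → z = 75
No improving column remains; optimal.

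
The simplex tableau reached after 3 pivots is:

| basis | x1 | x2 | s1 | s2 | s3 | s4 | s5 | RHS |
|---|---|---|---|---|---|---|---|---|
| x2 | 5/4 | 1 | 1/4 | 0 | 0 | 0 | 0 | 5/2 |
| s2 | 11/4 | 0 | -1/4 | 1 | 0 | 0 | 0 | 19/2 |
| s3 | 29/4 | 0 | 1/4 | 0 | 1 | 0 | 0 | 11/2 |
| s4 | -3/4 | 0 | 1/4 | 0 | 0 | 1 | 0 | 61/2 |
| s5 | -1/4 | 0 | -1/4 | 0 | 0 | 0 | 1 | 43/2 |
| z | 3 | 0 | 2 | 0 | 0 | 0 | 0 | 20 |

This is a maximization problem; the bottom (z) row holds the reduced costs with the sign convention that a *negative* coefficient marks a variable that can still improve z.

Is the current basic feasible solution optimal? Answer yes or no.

yes

No objective-row coefficient is strictly negative, so no entering variable exists; the tableau is optimal.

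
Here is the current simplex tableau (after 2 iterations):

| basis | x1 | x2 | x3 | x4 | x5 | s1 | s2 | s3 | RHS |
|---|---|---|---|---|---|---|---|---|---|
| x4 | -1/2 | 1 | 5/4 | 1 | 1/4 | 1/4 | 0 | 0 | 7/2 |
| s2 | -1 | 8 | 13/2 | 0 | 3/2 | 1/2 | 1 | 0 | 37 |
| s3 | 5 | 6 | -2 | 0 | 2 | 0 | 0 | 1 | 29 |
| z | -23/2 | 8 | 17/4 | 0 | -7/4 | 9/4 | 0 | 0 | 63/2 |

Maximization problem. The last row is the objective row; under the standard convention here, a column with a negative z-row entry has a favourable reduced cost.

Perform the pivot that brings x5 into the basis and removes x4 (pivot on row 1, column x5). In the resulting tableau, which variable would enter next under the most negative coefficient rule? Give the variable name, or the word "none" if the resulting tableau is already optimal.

x1

Pivot element 1/4. New z-row = old z-row − (-7/4)·(row 1/(1/4)).
Updated z-row coefficients: x1: -15, x2: 15, x3: 13, x4: 7, x5: 0, s1: 4, s2: 0, s3: 0.
The most negative is -15 in column x1, so x1 would enter next.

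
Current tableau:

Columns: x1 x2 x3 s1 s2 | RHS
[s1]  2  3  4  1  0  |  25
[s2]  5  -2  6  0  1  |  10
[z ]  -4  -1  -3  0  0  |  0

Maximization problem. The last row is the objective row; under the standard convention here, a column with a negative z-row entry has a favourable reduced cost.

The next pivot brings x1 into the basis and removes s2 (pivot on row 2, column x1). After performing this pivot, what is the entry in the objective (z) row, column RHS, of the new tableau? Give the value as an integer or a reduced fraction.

8

Pivot element is row 2, column x1: 5.
Normalize row 2: new (row 2, RHS) = 10/5 = 2.
z-row ← z-row − (-4)·(new row 2): 0 − (-4)·2 = 8.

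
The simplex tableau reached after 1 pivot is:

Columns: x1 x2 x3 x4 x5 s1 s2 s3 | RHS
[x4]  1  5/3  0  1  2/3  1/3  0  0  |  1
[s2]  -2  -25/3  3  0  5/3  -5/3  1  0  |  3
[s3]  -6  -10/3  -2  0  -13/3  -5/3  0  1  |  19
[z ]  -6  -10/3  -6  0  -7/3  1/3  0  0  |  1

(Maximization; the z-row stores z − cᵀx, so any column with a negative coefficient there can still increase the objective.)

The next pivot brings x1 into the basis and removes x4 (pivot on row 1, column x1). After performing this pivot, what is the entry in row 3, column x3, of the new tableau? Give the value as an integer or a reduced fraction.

Pivot element is row 1, column x1: 1.
Normalize row 1: new (row 1, x3) = 0/1 = 0.
row 3 ← row 3 − (-6)·(new row 1): -2 − (-6)·0 = -2.

-2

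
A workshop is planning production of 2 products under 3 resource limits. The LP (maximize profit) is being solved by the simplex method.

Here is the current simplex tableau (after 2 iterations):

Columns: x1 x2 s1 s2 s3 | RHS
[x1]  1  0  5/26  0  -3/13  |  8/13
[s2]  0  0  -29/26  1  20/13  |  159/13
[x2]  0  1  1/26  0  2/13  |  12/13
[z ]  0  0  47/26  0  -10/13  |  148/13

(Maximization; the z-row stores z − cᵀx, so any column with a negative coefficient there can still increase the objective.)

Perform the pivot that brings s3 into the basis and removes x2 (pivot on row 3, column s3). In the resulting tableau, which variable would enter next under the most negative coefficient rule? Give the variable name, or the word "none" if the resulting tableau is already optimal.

Pivot element 2/13. New z-row = old z-row − (-10/13)·(row 3/(2/13)).
Updated z-row coefficients: x1: 0, x2: 5, s1: 2, s2: 0, s3: 0.
No coefficient is strictly negative; the tableau after this pivot is optimal.

none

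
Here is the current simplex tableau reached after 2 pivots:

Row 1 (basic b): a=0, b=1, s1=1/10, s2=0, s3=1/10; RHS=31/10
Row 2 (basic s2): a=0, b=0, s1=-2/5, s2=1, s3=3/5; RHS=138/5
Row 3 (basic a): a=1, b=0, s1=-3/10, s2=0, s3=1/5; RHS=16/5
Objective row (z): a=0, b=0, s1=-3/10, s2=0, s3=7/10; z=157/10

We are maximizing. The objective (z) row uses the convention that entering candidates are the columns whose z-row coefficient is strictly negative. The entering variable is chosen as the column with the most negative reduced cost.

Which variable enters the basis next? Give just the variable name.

s1

Objective-row coefficients: a: 0, b: 0, s1: -3/10, s2: 0, s3: 7/10.
The most negative is -3/10 in column s1, so s1 enters.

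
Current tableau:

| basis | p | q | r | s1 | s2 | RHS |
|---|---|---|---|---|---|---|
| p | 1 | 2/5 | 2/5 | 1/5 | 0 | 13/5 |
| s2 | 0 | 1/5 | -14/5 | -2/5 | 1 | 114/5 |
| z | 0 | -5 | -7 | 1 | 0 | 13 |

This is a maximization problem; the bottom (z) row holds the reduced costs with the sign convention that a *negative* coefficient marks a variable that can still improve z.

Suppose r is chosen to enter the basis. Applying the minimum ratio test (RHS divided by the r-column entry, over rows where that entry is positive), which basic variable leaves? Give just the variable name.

Ratios: row 1 (p): (13/5)/(2/5) = 13/2; row 2 (s2): entry -14/5 ≤ 0, skip.
Minimum ratio 13/2 is in the p row, so p leaves.

p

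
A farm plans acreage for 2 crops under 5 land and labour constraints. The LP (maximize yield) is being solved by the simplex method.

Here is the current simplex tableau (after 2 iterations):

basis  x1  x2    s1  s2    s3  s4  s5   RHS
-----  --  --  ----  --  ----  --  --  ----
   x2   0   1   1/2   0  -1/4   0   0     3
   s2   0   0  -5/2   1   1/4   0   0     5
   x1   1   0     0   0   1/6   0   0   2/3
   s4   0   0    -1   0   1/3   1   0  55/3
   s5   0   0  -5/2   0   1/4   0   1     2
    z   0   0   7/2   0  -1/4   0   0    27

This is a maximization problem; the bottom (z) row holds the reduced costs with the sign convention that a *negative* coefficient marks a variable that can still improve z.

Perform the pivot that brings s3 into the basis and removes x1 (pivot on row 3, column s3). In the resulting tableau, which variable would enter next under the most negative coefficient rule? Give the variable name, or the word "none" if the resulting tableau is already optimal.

none

Pivot element 1/6. New z-row = old z-row − (-1/4)·(row 3/(1/6)).
Updated z-row coefficients: x1: 3/2, x2: 0, s1: 7/2, s2: 0, s3: 0, s4: 0, s5: 0.
No coefficient is strictly negative; the tableau after this pivot is optimal.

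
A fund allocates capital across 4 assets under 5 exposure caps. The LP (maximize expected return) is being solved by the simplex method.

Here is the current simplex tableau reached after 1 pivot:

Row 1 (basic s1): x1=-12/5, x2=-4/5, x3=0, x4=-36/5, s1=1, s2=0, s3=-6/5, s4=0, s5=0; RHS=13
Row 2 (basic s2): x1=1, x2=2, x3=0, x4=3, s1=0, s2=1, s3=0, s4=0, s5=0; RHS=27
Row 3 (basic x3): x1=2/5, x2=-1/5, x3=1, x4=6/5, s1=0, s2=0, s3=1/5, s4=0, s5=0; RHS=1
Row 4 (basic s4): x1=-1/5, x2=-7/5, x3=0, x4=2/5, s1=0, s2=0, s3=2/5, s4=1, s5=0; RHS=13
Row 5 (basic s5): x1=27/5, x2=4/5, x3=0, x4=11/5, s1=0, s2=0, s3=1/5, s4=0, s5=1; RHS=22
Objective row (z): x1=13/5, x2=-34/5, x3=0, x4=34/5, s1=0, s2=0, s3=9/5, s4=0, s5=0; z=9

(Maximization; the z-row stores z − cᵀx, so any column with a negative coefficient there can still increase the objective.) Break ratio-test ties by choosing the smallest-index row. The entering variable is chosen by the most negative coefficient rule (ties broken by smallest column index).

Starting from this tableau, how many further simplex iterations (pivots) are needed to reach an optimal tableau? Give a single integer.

1

pivot: x2 in, s2 out → z = 504/5
No improving column remains; optimal.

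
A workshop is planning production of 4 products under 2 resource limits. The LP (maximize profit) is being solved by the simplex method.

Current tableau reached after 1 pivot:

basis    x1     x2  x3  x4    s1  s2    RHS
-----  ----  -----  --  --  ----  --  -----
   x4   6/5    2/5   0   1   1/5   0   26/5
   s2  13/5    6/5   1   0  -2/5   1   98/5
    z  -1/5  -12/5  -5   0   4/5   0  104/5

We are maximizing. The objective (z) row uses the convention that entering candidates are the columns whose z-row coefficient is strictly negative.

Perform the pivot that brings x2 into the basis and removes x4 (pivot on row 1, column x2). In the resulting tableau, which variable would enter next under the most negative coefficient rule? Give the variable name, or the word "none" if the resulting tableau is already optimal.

Pivot element 2/5. New z-row = old z-row − (-12/5)·(row 1/(2/5)).
Updated z-row coefficients: x1: 7, x2: 0, x3: -5, x4: 6, s1: 2, s2: 0.
The most negative is -5 in column x3, so x3 would enter next.

x3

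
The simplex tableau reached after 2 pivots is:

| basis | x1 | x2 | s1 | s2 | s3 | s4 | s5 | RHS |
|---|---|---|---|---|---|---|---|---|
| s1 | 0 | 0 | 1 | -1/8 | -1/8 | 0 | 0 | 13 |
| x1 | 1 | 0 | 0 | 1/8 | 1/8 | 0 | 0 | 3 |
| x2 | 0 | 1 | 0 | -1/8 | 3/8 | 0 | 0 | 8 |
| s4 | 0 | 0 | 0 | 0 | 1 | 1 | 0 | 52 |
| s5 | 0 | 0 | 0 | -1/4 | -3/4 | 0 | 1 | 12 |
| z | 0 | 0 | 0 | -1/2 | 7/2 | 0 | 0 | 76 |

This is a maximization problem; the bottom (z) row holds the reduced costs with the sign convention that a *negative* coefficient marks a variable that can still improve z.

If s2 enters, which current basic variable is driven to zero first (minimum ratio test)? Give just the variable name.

Ratios: row 1 (s1): entry -1/8 ≤ 0, skip; row 2 (x1): 3/(1/8) = 24; row 3 (x2): entry -1/8 ≤ 0, skip; row 4 (s4): entry 0 ≤ 0, skip; row 5 (s5): entry -1/4 ≤ 0, skip.
Minimum ratio 24 is in the x1 row, so x1 leaves.

x1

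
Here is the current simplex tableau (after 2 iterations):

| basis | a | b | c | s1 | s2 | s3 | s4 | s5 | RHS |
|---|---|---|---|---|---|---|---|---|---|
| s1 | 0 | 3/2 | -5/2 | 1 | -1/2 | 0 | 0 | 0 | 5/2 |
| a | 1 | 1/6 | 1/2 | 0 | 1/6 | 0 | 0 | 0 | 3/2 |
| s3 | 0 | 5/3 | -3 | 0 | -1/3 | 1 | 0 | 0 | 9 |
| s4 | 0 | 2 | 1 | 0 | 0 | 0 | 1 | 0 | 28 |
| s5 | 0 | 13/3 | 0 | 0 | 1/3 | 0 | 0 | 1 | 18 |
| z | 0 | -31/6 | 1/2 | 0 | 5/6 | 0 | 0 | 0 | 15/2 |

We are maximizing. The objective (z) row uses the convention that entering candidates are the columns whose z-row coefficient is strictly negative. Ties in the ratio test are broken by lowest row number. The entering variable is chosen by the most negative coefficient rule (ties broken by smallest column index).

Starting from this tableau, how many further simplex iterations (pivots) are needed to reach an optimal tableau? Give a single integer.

pivot: b in, s1 out → z = 145/9
pivot: c in, s5 out → z = 1834/65
No improving column remains; optimal.

2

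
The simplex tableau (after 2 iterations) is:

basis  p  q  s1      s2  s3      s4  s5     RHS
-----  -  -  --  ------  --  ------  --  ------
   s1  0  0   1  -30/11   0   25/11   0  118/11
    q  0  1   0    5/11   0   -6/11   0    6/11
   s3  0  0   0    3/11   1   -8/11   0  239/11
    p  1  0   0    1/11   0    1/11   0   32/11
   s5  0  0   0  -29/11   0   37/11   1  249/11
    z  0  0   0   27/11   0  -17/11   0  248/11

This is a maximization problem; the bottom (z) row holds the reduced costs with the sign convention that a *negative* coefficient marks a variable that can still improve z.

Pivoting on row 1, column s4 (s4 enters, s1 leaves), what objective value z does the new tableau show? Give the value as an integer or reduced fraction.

746/25

Minimum ratio for s4: (118/11)/(25/11) = 118/25.
z changes by −(z-row coeff of s4)·ratio = −(-17/11)·(118/25) = 2006/275.
New z = 248/11 + (2006/275) = 746/25.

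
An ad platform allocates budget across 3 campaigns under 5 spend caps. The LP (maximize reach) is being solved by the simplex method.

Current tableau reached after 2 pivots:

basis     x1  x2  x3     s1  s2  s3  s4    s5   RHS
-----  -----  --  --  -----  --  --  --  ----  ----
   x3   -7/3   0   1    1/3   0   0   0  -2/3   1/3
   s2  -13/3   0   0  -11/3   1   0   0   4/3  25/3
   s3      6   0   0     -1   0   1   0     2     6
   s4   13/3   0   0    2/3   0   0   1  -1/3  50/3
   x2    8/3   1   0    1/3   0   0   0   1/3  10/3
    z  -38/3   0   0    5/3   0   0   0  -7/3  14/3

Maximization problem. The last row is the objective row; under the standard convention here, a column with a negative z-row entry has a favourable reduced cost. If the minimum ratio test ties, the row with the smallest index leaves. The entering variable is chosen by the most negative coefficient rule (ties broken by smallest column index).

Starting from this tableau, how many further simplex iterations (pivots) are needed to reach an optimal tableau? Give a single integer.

2

pivot: x1 in, s3 out → z = 52/3
pivot: s1 in, x2 out → z = 124/7
No improving column remains; optimal.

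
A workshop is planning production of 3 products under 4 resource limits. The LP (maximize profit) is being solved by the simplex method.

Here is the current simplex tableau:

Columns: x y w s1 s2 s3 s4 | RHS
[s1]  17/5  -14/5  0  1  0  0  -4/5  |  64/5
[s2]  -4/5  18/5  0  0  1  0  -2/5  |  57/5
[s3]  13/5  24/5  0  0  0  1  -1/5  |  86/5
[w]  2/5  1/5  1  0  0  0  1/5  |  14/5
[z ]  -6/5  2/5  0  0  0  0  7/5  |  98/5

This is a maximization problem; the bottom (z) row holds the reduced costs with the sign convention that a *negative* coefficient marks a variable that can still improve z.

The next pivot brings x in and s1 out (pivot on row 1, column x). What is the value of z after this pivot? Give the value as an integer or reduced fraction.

410/17

Minimum ratio for x: (64/5)/(17/5) = 64/17.
z changes by −(z-row coeff of x)·ratio = −(-6/5)·(64/17) = 384/85.
New z = 98/5 + (384/85) = 410/17.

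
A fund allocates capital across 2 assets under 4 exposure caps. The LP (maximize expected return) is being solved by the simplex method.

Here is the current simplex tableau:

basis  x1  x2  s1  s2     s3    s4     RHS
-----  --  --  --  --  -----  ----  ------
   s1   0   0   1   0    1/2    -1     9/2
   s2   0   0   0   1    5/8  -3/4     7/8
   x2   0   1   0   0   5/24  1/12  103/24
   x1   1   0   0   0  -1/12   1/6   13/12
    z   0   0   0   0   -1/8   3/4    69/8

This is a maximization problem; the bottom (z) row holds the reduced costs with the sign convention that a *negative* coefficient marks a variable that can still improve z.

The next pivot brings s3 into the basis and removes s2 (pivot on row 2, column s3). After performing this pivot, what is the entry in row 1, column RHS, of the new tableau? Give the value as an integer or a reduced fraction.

Pivot element is row 2, column s3: 5/8.
Normalize row 2: new (row 2, RHS) = (7/8)/(5/8) = 7/5.
row 1 ← row 1 − (1/2)·(new row 2): 9/2 − (1/2)·(7/5) = 19/5.

19/5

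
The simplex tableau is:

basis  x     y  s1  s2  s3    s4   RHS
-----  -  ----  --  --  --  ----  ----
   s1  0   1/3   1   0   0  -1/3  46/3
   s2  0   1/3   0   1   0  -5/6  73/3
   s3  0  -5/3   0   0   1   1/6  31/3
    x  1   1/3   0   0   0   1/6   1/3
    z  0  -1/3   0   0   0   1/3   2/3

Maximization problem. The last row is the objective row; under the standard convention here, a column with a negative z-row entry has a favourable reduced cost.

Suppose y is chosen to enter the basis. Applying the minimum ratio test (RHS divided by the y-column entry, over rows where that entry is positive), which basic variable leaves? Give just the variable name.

x

Ratios: row 1 (s1): (46/3)/(1/3) = 46; row 2 (s2): (73/3)/(1/3) = 73; row 3 (s3): entry -5/3 ≤ 0, skip; row 4 (x): (1/3)/(1/3) = 1.
Minimum ratio 1 is in the x row, so x leaves.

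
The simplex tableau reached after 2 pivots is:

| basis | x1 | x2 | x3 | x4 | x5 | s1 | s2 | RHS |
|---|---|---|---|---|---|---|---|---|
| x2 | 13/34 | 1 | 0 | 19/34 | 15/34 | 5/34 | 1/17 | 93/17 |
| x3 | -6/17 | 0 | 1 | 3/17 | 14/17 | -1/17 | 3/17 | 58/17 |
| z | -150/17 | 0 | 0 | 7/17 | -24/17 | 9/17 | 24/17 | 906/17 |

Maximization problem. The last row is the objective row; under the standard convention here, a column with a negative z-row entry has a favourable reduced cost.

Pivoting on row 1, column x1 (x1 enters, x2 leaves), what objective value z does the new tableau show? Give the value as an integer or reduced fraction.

2334/13

Minimum ratio for x1: (93/17)/(13/34) = 186/13.
z changes by −(z-row coeff of x1)·ratio = −(-150/17)·(186/13) = 27900/221.
New z = 906/17 + (27900/221) = 2334/13.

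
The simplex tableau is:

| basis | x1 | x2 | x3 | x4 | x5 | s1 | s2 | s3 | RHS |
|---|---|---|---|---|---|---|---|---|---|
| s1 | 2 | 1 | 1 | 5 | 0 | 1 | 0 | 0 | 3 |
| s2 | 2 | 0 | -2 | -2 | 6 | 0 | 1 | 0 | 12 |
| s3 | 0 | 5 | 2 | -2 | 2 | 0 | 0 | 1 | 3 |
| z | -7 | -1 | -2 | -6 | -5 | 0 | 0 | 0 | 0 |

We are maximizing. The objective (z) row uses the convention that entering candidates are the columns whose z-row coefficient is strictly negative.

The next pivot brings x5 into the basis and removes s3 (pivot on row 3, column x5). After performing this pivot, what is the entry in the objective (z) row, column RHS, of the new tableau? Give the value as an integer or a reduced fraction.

Pivot element is row 3, column x5: 2.
Normalize row 3: new (row 3, RHS) = 3/2 = 3/2.
z-row ← z-row − (-5)·(new row 3): 0 − (-5)·(3/2) = 15/2.

15/2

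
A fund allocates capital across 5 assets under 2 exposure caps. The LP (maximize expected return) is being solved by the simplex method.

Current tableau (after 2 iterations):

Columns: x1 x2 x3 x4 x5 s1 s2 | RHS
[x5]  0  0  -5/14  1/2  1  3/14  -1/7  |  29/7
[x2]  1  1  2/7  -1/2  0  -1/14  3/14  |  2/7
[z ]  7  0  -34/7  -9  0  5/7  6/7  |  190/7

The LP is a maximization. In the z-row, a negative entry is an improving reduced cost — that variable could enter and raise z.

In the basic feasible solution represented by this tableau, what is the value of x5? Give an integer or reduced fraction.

29/7

x5 is basic (row 1); its value is the RHS of that row: 29/7.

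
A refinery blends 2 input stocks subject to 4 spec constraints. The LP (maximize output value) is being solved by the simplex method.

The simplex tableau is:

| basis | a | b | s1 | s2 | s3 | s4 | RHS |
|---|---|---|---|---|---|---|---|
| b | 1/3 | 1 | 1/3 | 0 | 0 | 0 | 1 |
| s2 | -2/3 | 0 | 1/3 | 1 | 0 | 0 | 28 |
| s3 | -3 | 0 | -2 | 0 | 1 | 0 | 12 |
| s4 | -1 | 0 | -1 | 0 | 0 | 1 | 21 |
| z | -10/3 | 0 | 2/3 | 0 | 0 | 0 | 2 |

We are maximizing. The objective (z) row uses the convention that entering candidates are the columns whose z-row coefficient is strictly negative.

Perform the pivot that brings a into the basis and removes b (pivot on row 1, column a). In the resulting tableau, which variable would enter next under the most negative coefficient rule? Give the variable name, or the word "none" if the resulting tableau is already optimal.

Pivot element 1/3. New z-row = old z-row − (-10/3)·(row 1/(1/3)).
Updated z-row coefficients: a: 0, b: 10, s1: 4, s2: 0, s3: 0, s4: 0.
No coefficient is strictly negative; the tableau after this pivot is optimal.

none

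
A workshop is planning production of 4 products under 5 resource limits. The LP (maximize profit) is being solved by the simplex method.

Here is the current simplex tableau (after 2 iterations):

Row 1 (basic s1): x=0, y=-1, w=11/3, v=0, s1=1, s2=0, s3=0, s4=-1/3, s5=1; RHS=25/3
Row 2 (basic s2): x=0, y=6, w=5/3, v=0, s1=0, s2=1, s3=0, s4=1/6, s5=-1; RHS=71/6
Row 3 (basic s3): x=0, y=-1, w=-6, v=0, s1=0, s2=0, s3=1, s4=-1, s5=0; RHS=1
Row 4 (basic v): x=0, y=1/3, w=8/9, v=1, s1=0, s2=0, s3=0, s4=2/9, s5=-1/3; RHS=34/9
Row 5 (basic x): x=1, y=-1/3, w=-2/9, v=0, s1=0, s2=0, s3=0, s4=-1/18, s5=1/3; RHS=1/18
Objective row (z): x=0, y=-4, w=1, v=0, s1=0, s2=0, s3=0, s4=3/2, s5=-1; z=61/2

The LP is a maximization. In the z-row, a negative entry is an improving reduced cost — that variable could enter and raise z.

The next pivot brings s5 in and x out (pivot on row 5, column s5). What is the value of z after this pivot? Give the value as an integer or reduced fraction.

92/3

Minimum ratio for s5: (1/18)/(1/3) = 1/6.
z changes by −(z-row coeff of s5)·ratio = −(-1)·(1/6) = 1/6.
New z = 61/2 + (1/6) = 92/3.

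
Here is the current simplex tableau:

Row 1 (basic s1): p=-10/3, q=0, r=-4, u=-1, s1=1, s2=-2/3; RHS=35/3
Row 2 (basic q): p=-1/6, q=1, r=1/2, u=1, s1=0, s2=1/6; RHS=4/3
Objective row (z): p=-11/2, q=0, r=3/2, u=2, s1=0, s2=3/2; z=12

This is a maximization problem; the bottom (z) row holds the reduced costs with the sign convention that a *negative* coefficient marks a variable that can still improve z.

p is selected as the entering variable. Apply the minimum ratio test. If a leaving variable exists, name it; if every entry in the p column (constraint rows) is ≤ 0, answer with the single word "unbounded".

unbounded

p-column entries: row 1: -10/3, row 2: -1/6. All ≤ 0, so p can increase without bound; the LP is unbounded in this direction.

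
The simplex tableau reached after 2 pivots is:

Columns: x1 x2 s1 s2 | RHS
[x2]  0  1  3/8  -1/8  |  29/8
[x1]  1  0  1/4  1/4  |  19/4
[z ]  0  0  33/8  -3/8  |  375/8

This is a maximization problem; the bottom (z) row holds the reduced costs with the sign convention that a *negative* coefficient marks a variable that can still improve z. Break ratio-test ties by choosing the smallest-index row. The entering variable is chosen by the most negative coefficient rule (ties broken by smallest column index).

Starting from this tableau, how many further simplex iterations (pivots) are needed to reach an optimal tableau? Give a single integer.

1

pivot: s2 in, x1 out → z = 54
No improving column remains; optimal.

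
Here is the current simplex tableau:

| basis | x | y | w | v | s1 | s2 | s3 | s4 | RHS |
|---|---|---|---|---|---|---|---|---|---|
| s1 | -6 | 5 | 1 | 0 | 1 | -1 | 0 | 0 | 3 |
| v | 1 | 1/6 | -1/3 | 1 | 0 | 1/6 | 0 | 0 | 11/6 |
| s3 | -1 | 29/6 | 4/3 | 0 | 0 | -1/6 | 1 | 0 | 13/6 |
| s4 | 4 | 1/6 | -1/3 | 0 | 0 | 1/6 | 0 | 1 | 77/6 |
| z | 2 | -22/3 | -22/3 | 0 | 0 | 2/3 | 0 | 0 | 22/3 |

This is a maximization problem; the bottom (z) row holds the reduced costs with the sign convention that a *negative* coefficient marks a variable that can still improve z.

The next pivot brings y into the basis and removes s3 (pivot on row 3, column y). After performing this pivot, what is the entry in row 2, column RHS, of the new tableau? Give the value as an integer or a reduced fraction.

Pivot element is row 3, column y: 29/6.
Normalize row 3: new (row 3, RHS) = (13/6)/(29/6) = 13/29.
row 2 ← row 2 − (1/6)·(new row 3): 11/6 − (1/6)·(13/29) = 51/29.

51/29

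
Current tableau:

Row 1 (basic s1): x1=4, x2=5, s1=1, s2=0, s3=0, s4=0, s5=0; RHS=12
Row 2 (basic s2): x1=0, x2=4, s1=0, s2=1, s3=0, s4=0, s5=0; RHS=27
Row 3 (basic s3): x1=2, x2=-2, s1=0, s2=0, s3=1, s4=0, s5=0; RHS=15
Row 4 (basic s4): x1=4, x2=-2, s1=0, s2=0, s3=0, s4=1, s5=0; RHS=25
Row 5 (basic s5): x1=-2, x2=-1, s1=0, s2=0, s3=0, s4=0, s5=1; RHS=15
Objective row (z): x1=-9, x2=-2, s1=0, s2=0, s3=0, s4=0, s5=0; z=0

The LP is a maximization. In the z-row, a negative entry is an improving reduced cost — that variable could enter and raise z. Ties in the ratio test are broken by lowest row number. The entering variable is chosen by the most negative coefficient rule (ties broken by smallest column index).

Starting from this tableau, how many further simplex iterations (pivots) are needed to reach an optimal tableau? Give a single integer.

pivot: x1 in, s1 out → z = 27
No improving column remains; optimal.

1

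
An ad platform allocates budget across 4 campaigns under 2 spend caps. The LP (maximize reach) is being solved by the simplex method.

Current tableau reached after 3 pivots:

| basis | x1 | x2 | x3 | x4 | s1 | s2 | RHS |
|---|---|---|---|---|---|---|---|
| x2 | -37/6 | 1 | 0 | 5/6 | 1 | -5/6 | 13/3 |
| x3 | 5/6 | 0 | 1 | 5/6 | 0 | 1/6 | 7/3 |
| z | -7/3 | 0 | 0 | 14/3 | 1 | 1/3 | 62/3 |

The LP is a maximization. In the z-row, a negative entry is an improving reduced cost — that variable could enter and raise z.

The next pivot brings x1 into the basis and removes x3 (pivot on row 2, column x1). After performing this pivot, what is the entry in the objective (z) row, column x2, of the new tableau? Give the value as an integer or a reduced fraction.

Pivot element is row 2, column x1: 5/6.
Normalize row 2: new (row 2, x2) = 0/(5/6) = 0.
z-row ← z-row − (-7/3)·(new row 2): 0 − (-7/3)·0 = 0.

0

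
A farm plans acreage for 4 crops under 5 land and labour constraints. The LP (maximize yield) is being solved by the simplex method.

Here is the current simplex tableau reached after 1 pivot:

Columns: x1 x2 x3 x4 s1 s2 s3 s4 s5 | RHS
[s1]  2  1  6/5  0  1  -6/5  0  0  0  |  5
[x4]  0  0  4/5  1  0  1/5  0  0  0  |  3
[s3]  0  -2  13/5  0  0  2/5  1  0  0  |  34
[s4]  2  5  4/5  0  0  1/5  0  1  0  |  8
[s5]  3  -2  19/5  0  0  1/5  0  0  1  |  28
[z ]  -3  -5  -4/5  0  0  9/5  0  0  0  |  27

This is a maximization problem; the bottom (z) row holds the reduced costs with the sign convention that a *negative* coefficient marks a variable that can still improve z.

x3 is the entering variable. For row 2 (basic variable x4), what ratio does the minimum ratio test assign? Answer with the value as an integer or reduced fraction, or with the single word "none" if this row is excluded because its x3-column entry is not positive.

Ratio = RHS / (x3 entry) = 3 / (4/5) = 15/4.

15/4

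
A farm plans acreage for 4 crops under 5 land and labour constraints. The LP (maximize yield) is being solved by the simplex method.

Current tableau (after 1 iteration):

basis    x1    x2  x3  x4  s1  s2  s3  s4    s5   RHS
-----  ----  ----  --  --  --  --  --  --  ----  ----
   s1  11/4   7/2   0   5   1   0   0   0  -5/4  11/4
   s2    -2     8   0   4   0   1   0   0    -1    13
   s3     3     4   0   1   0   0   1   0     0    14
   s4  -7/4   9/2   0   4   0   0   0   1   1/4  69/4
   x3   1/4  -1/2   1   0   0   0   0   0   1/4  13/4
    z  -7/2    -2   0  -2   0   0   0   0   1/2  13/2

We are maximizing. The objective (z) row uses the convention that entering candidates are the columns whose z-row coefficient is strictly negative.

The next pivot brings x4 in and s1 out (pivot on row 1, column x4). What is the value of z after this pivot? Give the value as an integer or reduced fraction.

Minimum ratio for x4: (11/4)/5 = 11/20.
z changes by −(z-row coeff of x4)·ratio = −(-2)·(11/20) = 11/10.
New z = 13/2 + (11/10) = 38/5.

38/5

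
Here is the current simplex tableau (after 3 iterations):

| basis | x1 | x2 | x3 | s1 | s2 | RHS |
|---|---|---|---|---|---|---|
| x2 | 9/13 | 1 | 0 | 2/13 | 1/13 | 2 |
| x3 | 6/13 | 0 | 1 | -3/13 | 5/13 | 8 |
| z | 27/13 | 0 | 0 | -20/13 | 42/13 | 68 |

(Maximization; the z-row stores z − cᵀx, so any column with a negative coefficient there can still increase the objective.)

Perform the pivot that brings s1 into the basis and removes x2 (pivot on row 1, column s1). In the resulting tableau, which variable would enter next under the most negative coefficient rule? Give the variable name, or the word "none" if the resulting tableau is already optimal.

Pivot element 2/13. New z-row = old z-row − (-20/13)·(row 1/(2/13)).
Updated z-row coefficients: x1: 9, x2: 10, x3: 0, s1: 0, s2: 4.
No coefficient is strictly negative; the tableau after this pivot is optimal.

none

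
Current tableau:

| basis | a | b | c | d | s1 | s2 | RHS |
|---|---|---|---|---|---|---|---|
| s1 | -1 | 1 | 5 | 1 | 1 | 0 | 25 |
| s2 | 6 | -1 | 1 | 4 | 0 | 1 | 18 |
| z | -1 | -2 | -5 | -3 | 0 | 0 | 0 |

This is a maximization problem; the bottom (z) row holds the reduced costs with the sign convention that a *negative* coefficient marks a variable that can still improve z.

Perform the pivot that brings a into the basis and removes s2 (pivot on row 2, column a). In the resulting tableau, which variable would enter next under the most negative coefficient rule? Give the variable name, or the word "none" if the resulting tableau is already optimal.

Pivot element 6. New z-row = old z-row − (-1)·(row 2/6).
Updated z-row coefficients: a: 0, b: -13/6, c: -29/6, d: -7/3, s1: 0, s2: 1/6.
The most negative is -29/6 in column c, so c would enter next.

c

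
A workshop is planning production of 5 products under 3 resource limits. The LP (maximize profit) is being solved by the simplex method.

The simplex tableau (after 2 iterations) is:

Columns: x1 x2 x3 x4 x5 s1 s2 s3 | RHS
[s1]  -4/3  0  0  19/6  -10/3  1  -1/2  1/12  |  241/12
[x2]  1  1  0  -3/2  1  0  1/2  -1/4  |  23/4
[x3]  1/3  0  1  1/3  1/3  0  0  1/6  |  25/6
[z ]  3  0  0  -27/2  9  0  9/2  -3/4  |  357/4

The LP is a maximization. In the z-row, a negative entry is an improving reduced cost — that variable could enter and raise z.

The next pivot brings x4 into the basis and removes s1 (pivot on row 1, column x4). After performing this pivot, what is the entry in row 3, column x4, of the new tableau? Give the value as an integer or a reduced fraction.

0

Pivot element is row 1, column x4: 19/6.
Normalize row 1: new (row 1, x4) = (19/6)/(19/6) = 1.
row 3 ← row 3 − (1/3)·(new row 1): 1/3 − (1/3)·1 = 0.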